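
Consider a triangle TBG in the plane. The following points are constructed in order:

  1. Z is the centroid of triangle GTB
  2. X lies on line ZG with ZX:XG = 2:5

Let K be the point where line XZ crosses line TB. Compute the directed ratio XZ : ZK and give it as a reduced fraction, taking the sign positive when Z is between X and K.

Set T = (0, 0), B = (1, 0), G = (0, 1); any affine frame gives the same invariant.
1. Z is the centroid of triangle GTB ⇒ Z = (1/3, 1/3)
2. X lies on line ZG with ZX:XG = 2:5 ⇒ X = (5/21, 11/21)
line XZ meets TB at K = (1/2, 0)
Z = X + t·(K−X) with t = 4/11, so XZ:ZK = 4/11:7/11

XZ:ZK = 4/7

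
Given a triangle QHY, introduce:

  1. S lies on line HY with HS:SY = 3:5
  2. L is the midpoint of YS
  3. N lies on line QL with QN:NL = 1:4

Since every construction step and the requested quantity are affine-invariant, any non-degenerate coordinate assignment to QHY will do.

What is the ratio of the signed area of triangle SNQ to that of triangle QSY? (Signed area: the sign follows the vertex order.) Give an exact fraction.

[SNQ]:[QSY] = 1/10

Assign Q = (0, 0), H = (1, 0), Y = (0, 1) — the answer is frame-independent, so this choice is without loss of generality.
1. S lies on line HY with HS:SY = 3:5 ⇒ S = (5/8, 3/8)
2. L is the midpoint of YS ⇒ L = (5/16, 11/16)
3. N lies on line QL with QN:NL = 1:4 ⇒ N = (1/16, 11/80)
2·[SNQ] = 1/16, 2·[QSY] = 5/8
[SNQ]:[QSY] = 1/16:5/8 = 1/10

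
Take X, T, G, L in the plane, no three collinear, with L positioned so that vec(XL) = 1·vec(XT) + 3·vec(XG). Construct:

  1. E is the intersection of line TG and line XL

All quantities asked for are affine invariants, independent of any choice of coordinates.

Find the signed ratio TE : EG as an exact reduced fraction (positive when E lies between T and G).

Work in coordinates with X = (0, 0), T = (1, 0), G = (0, 1), L = (1, 3).
1. E is the intersection of line TG and line XL ⇒ E = (1/4, 3/4)
E = T + t·(G−T) with t = 3/4, so TE:EG = t:(1−t) = 3/4:1/4

TE:EG = 3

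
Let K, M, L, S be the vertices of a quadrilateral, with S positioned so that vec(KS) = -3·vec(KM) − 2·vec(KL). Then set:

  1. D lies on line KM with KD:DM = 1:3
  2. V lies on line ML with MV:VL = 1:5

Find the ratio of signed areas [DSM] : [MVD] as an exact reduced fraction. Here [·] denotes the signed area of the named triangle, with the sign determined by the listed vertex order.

[DSM]:[MVD] = 12

Choose coordinates K = (0, 0), M = (1, 0), L = (0, 1), S = (-3, -2).
1. D lies on line KM with KD:DM = 1:3 ⇒ D = (1/4, 0)
2. V lies on line ML with MV:VL = 1:5 ⇒ V = (5/6, 1/6)
2·[DSM] = 3/2, 2·[MVD] = 1/8
[DSM]:[MVD] = 3/2:1/8 = 12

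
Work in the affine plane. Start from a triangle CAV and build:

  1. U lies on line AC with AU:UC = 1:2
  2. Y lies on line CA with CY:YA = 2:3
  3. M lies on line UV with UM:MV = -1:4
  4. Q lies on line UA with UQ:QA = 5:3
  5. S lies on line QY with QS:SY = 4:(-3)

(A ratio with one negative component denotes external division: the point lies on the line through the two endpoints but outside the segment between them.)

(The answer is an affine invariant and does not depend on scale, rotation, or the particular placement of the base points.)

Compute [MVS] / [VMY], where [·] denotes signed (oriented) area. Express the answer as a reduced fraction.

[MVS]:[VMY] = -203/32

Choose coordinates C = (0, 0), A = (1, 0), V = (0, 1).
1. U lies on line AC with AU:UC = 1:2 ⇒ U = (2/3, 0)
2. Y lies on line CA with CY:YA = 2:3 ⇒ Y = (2/5, 0)
3. M lies on line UV with UM:MV = -1:4 ⇒ M = (8/9, -1/3)
4. Q lies on line UA with UQ:QA = 5:3 ⇒ Q = (7/8, 0)
5. S lies on line QY with QS:SY = 4:(-3) ⇒ S = (-41/40, 0)
2·[MVS] = 203/90, 2·[VMY] = -16/45
[MVS]:[VMY] = 203/90:-16/45 = -203/32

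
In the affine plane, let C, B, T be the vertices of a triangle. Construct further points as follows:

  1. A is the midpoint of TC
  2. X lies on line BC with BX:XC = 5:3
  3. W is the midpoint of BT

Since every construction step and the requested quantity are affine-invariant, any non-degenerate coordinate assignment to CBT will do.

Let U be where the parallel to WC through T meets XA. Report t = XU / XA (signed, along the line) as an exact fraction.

Assign C = (0, 0), B = (1, 0), T = (0, 1) — the answer is frame-independent, so this choice is without loss of generality.
1. A is the midpoint of TC ⇒ A = (0, 1/2)
2. X lies on line BC with BX:XC = 5:3 ⇒ X = (3/8, 0)
3. W is the midpoint of BT ⇒ W = (1/2, 1/2)
through T parallel to WC: direction (-1/2, -1/2); meets XA at U = (-3/14, 11/14)
U = X + t·(A−X) with t = 11/7

t = 11/7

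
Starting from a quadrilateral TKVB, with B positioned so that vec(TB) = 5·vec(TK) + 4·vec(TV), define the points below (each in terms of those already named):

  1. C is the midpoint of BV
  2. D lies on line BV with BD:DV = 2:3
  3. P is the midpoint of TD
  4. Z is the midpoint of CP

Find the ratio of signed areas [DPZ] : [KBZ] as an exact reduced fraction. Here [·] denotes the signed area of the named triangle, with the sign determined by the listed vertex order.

Choose coordinates T = (0, 0), K = (1, 0), V = (0, 1), B = (5, 4).
1. C is the midpoint of BV ⇒ C = (5/2, 5/2)
2. D lies on line BV with BD:DV = 2:3 ⇒ D = (3, 14/5)
3. P is the midpoint of TD ⇒ P = (3/2, 7/5)
4. Z is the midpoint of CP ⇒ Z = (2, 39/20)
2·[DPZ] = -1/8, 2·[KBZ] = 19/5
[DPZ]:[KBZ] = -1/8:19/5 = -5/152

[DPZ]:[KBZ] = -5/152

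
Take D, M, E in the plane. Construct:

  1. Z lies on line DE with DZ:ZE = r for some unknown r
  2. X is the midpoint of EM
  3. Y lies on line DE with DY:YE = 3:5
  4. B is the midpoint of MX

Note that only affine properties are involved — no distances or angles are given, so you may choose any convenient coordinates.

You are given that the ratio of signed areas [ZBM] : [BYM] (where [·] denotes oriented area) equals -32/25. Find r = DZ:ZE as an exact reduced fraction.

r = 1/4

Choose coordinates D = (0, 0), M = (1, 0), E = (0, 1).
1. With DZ:ZE = r, write λ = r/(r+1) so Z = D + λ·(E−D); Z is affine-linear in λ
2. X is the midpoint of EM ⇒ X = (1/2, 1/2)
3. Y lies on line DE with DY:YE = 3:5 ⇒ Y = (0, 3/8)
4. B is the midpoint of MX ⇒ B = (3/4, 1/4)
Every point depending on Z is an affine combination of Z and λ-independent points, so each such coordinate is linear in λ; the λ² term in each signed area is a multiple of (E−D)×(E−D) = 0, so 2·[ZBM] and 2·[BYM] are each linear in λ. Evaluating at λ=0 and λ=1:
  2·[ZBM] = 1/4·λ − 1/4,   2·[BYM] = 5/32
So [ZBM]:[BYM] = (1/4·λ − 1/4) / (5/32). Setting this equal to -32/25:
  1/4·λ − 1/4 = -32/25·(5/32)  ⇒  λ = 1/5
Then r = λ/(1−λ) = (1/5)/(4/5) = 1/4. Check: with r = 1/4, Z = (0, 1/5) and [ZBM]:[BYM] = -32/25 as required.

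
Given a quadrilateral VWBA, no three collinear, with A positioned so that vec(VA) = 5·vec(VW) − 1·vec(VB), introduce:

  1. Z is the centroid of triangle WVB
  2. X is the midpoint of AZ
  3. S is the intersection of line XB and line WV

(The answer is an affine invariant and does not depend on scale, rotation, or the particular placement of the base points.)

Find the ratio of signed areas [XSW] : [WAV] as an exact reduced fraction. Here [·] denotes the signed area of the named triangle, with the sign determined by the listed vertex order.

[XSW]:[WAV] = -1/3

Work in coordinates with V = (0, 0), W = (1, 0), B = (0, 1), A = (5, -1).
1. Z is the centroid of triangle WVB ⇒ Z = (1/3, 1/3)
2. X is the midpoint of AZ ⇒ X = (8/3, -1/3)
3. S is the intersection of line XB and line WV ⇒ S = (2, 0)
2·[XSW] = 1/3, 2·[WAV] = -1
[XSW]:[WAV] = 1/3:-1 = -1/3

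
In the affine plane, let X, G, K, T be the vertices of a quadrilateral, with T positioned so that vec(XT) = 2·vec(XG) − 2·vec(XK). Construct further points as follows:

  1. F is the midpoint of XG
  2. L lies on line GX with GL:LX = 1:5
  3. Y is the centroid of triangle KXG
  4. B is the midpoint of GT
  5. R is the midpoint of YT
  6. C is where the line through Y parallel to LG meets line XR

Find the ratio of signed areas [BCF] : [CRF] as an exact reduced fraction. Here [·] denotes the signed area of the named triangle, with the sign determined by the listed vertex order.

Work in coordinates with X = (0, 0), G = (1, 0), K = (0, 1), T = (2, -2).
1. F is the midpoint of XG ⇒ F = (1/2, 0)
2. L lies on line GX with GL:LX = 1:5 ⇒ L = (5/6, 0)
3. Y is the centroid of triangle KXG ⇒ Y = (1/3, 1/3)
4. B is the midpoint of GT ⇒ B = (3/2, -1)
5. R is the midpoint of YT ⇒ R = (7/6, -5/6)
6. C is where the line through Y parallel to LG meets line XR ⇒ C = (-7/15, 1/3)
2·[BCF] = -19/30, 2·[CRF] = 7/12
[BCF]:[CRF] = -19/30:7/12 = -38/35

[BCF]:[CRF] = -38/35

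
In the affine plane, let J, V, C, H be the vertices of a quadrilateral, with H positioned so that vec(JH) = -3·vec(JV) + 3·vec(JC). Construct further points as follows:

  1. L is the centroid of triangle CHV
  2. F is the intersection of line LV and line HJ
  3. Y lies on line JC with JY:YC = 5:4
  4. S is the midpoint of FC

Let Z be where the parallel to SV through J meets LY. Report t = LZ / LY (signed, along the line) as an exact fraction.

t = 7/2

Work in coordinates with J = (0, 0), V = (1, 0), C = (0, 1), H = (-3, 3).
1. L is the centroid of triangle CHV ⇒ L = (-2/3, 4/3)
2. F is the intersection of line LV and line HJ ⇒ F = (-4, 4)
3. Y lies on line JC with JY:YC = 5:4 ⇒ Y = (0, 5/9)
4. S is the midpoint of FC ⇒ S = (-2, 5/2)
through J parallel to SV: direction (3, -5/2); meets LY at Z = (5/3, -25/18)
Z = L + t·(Y−L) with t = 7/2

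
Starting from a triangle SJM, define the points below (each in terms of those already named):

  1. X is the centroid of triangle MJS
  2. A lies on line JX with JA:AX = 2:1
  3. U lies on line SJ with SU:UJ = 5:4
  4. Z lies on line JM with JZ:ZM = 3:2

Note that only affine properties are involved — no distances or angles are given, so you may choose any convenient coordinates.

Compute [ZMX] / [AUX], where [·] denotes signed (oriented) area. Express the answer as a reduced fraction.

Work in coordinates with S = (0, 0), J = (1, 0), M = (0, 1).
1. X is the centroid of triangle MJS ⇒ X = (1/3, 1/3)
2. A lies on line JX with JA:AX = 2:1 ⇒ A = (5/9, 2/9)
3. U lies on line SJ with SU:UJ = 5:4 ⇒ U = (5/9, 0)
4. Z lies on line JM with JZ:ZM = 3:2 ⇒ Z = (2/5, 3/5)
2·[ZMX] = 2/15, 2·[AUX] = -4/81
[ZMX]:[AUX] = 2/15:-4/81 = -27/10

[ZMX]:[AUX] = -27/10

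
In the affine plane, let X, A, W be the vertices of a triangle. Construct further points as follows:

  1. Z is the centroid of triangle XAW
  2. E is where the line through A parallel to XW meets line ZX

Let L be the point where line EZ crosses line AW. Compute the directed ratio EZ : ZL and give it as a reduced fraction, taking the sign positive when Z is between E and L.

EZ:ZL = -4

Work in coordinates with X = (0, 0), A = (1, 0), W = (0, 1).
1. Z is the centroid of triangle XAW ⇒ Z = (1/3, 1/3)
2. E is where the line through A parallel to XW meets line ZX ⇒ E = (1, 1)
line EZ meets AW at L = (1/2, 1/2)
Z = E + t·(L−E) with t = 4/3, so EZ:ZL = 4/3:-1/3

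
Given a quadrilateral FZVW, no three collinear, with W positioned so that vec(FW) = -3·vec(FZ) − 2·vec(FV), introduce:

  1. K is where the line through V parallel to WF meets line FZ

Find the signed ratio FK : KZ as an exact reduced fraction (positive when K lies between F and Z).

FK:KZ = -3/5

Assign F = (0, 0), Z = (1, 0), V = (0, 1), W = (-3, -2) — the answer is frame-independent, so this choice is without loss of generality.
1. K is where the line through V parallel to WF meets line FZ ⇒ K = (-3/2, 0)
K = F + t·(Z−F) with t = -3/2, so FK:KZ = t:(1−t) = -3/2:5/2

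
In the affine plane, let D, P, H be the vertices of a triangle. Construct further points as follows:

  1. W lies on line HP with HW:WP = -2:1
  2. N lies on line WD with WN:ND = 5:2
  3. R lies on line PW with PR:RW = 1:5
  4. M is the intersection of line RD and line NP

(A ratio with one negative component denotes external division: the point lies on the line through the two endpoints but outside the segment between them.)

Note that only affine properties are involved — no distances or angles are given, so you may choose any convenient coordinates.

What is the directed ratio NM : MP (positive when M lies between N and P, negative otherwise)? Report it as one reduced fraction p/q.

Choose coordinates D = (0, 0), P = (1, 0), H = (0, 1).
1. W lies on line HP with HW:WP = -2:1 ⇒ W = (2, -1)
2. N lies on line WD with WN:ND = 5:2 ⇒ N = (4/7, -2/7)
3. R lies on line PW with PR:RW = 1:5 ⇒ R = (7/6, -1/6)
4. M is the intersection of line RD and line NP ⇒ M = (14/17, -2/17)
M = N + t·(P−N) with t = 10/17, so NM:MP = t:(1−t) = 10/17:7/17

NM:MP = 10/7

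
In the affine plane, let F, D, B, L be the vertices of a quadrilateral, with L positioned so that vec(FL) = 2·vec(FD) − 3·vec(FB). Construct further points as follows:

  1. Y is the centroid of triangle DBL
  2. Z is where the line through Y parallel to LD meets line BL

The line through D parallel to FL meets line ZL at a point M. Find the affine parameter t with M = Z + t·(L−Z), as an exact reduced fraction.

t = -7/2

Set F = (0, 0), D = (1, 0), B = (0, 1), L = (2, -3); any affine frame gives the same invariant.
1. Y is the centroid of triangle DBL ⇒ Y = (1, -2/3)
2. Z is where the line through Y parallel to LD meets line BL ⇒ Z = (4/3, -5/3)
through D parallel to FL: direction (2, -3); meets ZL at M = (-1, 3)
M = Z + t·(L−Z) with t = -7/2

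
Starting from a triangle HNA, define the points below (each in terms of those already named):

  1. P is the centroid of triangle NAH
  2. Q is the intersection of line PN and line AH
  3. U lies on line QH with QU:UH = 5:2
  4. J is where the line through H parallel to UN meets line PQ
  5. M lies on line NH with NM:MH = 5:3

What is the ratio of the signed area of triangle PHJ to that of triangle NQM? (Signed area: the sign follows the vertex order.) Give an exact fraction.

[PHJ]:[NQM] = 128/75

Work in coordinates with H = (0, 0), N = (1, 0), A = (0, 1).
1. P is the centroid of triangle NAH ⇒ P = (1/3, 1/3)
2. Q is the intersection of line PN and line AH ⇒ Q = (0, 1/2)
3. U lies on line QH with QU:UH = 5:2 ⇒ U = (0, 1/7)
4. J is where the line through H parallel to UN meets line PQ ⇒ J = (7/5, -1/5)
5. M lies on line NH with NM:MH = 5:3 ⇒ M = (3/8, 0)
2·[PHJ] = 8/15, 2·[NQM] = 5/16
[PHJ]:[NQM] = 8/15:5/16 = 128/75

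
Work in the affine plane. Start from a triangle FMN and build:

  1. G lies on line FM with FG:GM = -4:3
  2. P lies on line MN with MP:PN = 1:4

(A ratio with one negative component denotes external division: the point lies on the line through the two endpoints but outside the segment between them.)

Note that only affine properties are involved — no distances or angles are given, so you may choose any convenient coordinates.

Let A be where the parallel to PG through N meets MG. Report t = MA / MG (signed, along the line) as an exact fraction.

Assign F = (0, 0), M = (1, 0), N = (0, 1) — the answer is frame-independent, so this choice is without loss of generality.
1. G lies on line FM with FG:GM = -4:3 ⇒ G = (4, 0)
2. P lies on line MN with MP:PN = 1:4 ⇒ P = (4/5, 1/5)
through N parallel to PG: direction (16/5, -1/5); meets MG at A = (16, 0)
A = M + t·(G−M) with t = 5

t = 5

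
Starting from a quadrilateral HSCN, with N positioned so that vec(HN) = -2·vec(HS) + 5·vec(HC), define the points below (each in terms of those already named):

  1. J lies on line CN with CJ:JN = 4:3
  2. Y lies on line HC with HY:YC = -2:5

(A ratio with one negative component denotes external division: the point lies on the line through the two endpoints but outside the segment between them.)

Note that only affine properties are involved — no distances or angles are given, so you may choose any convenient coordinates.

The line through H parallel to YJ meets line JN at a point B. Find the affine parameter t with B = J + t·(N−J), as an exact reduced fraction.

t = -8/15

Work in coordinates with H = (0, 0), S = (1, 0), C = (0, 1), N = (-2, 5).
1. J lies on line CN with CJ:JN = 4:3 ⇒ J = (-8/7, 23/7)
2. Y lies on line HC with HY:YC = -2:5 ⇒ Y = (0, -2/3)
through H parallel to YJ: direction (-8/7, 83/21); meets JN at B = (-24/35, 83/35)
B = J + t·(N−J) with t = -8/15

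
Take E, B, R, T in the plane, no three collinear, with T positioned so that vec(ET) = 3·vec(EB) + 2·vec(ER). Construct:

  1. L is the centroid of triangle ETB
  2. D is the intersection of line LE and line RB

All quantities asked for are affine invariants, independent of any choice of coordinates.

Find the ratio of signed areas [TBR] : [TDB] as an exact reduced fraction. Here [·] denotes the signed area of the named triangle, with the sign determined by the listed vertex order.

Assign E = (0, 0), B = (1, 0), R = (0, 1), T = (3, 2) — the answer is frame-independent, so this choice is without loss of generality.
1. L is the centroid of triangle ETB ⇒ L = (4/3, 2/3)
2. D is the intersection of line LE and line RB ⇒ D = (2/3, 1/3)
2·[TBR] = -4, 2·[TDB] = 4/3
[TBR]:[TDB] = -4:4/3 = -3

[TBR]:[TDB] = -3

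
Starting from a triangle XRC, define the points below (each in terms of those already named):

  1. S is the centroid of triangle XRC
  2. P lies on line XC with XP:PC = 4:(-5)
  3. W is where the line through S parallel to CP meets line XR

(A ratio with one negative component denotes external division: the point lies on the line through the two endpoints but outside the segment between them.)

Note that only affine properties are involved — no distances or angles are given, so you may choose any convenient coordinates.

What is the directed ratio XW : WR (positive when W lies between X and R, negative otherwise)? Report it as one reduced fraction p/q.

Assign X = (0, 0), R = (1, 0), C = (0, 1) — the answer is frame-independent, so this choice is without loss of generality.
1. S is the centroid of triangle XRC ⇒ S = (1/3, 1/3)
2. P lies on line XC with XP:PC = 4:(-5) ⇒ P = (0, -4)
3. W is where the line through S parallel to CP meets line XR ⇒ W = (1/3, 0)
W = X + t·(R−X) with t = 1/3, so XW:WR = t:(1−t) = 1/3:2/3

XW:WR = 1/2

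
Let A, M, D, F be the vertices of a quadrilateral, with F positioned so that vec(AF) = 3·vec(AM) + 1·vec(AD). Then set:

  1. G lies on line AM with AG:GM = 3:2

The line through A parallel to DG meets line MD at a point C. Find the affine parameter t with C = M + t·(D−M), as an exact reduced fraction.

Work in coordinates with A = (0, 0), M = (1, 0), D = (0, 1), F = (3, 1).
1. G lies on line AM with AG:GM = 3:2 ⇒ G = (3/5, 0)
through A parallel to DG: direction (3/5, -1); meets MD at C = (-3/2, 5/2)
C = M + t·(D−M) with t = 5/2

t = 5/2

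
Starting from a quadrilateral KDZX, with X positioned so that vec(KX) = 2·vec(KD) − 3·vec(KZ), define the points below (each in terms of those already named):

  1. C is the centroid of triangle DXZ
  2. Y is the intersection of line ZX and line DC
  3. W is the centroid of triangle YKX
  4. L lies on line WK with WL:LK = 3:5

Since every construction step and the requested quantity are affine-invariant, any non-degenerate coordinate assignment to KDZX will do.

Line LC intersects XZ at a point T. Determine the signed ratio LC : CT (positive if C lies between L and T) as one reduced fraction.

Work in coordinates with K = (0, 0), D = (1, 0), Z = (0, 1), X = (2, -3).
1. C is the centroid of triangle DXZ ⇒ C = (1, -2/3)
2. Y is the intersection of line ZX and line DC ⇒ Y = (1, -1)
3. W is the centroid of triangle YKX ⇒ W = (1, -4/3)
4. L lies on line WK with WL:LK = 3:5 ⇒ L = (5/8, -5/6)
line LC meets XZ at T = (19/22, -8/11)
C = L + t·(T−L) with t = 11/7, so LC:CT = 11/7:-4/7

LC:CT = -11/4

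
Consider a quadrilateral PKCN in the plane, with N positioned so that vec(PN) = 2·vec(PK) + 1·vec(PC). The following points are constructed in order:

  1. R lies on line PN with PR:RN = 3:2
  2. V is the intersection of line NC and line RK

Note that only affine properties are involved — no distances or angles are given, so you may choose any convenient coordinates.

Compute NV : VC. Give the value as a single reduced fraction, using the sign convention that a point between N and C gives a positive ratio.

NV:VC = 1/2

Assign P = (0, 0), K = (1, 0), C = (0, 1), N = (2, 1) — the answer is frame-independent, so this choice is without loss of generality.
1. R lies on line PN with PR:RN = 3:2 ⇒ R = (6/5, 3/5)
2. V is the intersection of line NC and line RK ⇒ V = (4/3, 1)
V = N + t·(C−N) with t = 1/3, so NV:VC = t:(1−t) = 1/3:2/3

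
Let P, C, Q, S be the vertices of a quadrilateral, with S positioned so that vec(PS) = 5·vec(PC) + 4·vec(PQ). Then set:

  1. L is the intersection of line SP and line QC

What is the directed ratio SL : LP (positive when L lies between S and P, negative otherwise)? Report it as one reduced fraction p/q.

SL:LP = 8

Set P = (0, 0), C = (1, 0), Q = (0, 1), S = (5, 4); any affine frame gives the same invariant.
1. L is the intersection of line SP and line QC ⇒ L = (5/9, 4/9)
L = S + t·(P−S) with t = 8/9, so SL:LP = t:(1−t) = 8/9:1/9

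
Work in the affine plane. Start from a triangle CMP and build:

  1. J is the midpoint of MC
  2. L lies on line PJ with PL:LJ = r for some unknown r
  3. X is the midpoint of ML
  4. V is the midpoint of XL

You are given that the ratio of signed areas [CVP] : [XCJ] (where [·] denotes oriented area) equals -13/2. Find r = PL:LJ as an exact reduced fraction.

Choose coordinates C = (0, 0), M = (1, 0), P = (0, 1).
1. J is the midpoint of MC ⇒ J = (1/2, 0)
2. With PL:LJ = r, write λ = r/(r+1) so L = P + λ·(J−P); L is affine-linear in λ
3. X is the midpoint of ML ⇒ X is an affine combination of earlier points and hence also affine-linear in λ
4. V is the midpoint of XL ⇒ V is an affine combination of earlier points and hence also affine-linear in λ
Every point depending on L is an affine combination of L and λ-independent points, so each such coordinate is linear in λ; the λ² term in each signed area is a multiple of (J−P)×(J−P) = 0, so 2·[CVP] and 2·[XCJ] are each linear in λ. Evaluating at λ=0 and λ=1:
  2·[CVP] = 3/8·λ + 1/4,   2·[XCJ] = -1/4·λ + 1/4
So [CVP]:[XCJ] = (3/8·λ + 1/4) / (-1/4·λ + 1/4). Setting this equal to -13/2:
  3/8·λ + 1/4 = -13/2·(-1/4·λ + 1/4)  ⇒  λ = 3/2
Then r = λ/(1−λ) = (3/2)/(-1/2) = -3. Check: with r = -3, L = (3/4, -1/2) and [CVP]:[XCJ] = -13/2 as required.

r = -3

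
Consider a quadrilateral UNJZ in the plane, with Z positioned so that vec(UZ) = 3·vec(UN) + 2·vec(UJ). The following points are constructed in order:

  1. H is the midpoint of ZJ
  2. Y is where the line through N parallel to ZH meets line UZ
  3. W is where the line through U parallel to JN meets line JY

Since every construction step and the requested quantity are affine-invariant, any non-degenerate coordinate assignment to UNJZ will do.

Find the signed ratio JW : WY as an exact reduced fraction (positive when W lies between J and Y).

Assign U = (0, 0), N = (1, 0), J = (0, 1), Z = (3, 2) — the answer is frame-independent, so this choice is without loss of generality.
1. H is the midpoint of ZJ ⇒ H = (3/2, 3/2)
2. Y is where the line through N parallel to ZH meets line UZ ⇒ Y = (-1, -2/3)
3. W is where the line through U parallel to JN meets line JY ⇒ W = (-3/8, 3/8)
W = J + t·(Y−J) with t = 3/8, so JW:WY = t:(1−t) = 3/8:5/8

JW:WY = 3/5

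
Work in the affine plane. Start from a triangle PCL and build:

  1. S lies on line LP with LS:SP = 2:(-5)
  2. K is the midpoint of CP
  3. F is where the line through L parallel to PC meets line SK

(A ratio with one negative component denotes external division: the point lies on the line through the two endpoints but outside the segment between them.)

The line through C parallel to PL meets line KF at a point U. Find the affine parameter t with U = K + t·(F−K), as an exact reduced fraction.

Choose coordinates P = (0, 0), C = (1, 0), L = (0, 1).
1. S lies on line LP with LS:SP = 2:(-5) ⇒ S = (0, 5/3)
2. K is the midpoint of CP ⇒ K = (1/2, 0)
3. F is where the line through L parallel to PC meets line SK ⇒ F = (1/5, 1)
through C parallel to PL: direction (0, 1); meets KF at U = (1, -5/3)
U = K + t·(F−K) with t = -5/3

t = -5/3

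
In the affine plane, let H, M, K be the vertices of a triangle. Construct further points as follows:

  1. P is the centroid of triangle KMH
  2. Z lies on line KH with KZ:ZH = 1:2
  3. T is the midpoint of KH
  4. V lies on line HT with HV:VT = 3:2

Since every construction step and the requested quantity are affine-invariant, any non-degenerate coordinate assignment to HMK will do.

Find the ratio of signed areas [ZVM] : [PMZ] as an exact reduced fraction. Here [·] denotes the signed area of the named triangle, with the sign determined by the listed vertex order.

[ZVM]:[PMZ] = 33/10

Set H = (0, 0), M = (1, 0), K = (0, 1); any affine frame gives the same invariant.
1. P is the centroid of triangle KMH ⇒ P = (1/3, 1/3)
2. Z lies on line KH with KZ:ZH = 1:2 ⇒ Z = (0, 2/3)
3. T is the midpoint of KH ⇒ T = (0, 1/2)
4. V lies on line HT with HV:VT = 3:2 ⇒ V = (0, 3/10)
2·[ZVM] = 11/30, 2·[PMZ] = 1/9
[ZVM]:[PMZ] = 11/30:1/9 = 33/10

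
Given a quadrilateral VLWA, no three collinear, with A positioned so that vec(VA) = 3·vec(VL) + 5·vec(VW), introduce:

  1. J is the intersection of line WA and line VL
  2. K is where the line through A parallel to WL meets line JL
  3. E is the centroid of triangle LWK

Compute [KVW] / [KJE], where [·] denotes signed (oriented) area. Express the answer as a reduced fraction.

Choose coordinates V = (0, 0), L = (1, 0), W = (0, 1), A = (3, 5).
1. J is the intersection of line WA and line VL ⇒ J = (-3/4, 0)
2. K is where the line through A parallel to WL meets line JL ⇒ K = (8, 0)
3. E is the centroid of triangle LWK ⇒ E = (3, 1/3)
2·[KVW] = -8, 2·[KJE] = -35/12
[KVW]:[KJE] = -8:-35/12 = 96/35

[KVW]:[KJE] = 96/35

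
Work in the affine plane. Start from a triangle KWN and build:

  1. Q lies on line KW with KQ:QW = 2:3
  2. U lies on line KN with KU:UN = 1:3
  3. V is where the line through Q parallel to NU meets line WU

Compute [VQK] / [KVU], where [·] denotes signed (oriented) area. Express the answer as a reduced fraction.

Work in coordinates with K = (0, 0), W = (1, 0), N = (0, 1).
1. Q lies on line KW with KQ:QW = 2:3 ⇒ Q = (2/5, 0)
2. U lies on line KN with KU:UN = 1:3 ⇒ U = (0, 1/4)
3. V is where the line through Q parallel to NU meets line WU ⇒ V = (2/5, 3/20)
2·[VQK] = -3/50, 2·[KVU] = 1/10
[VQK]:[KVU] = -3/50:1/10 = -3/5

[VQK]:[KVU] = -3/5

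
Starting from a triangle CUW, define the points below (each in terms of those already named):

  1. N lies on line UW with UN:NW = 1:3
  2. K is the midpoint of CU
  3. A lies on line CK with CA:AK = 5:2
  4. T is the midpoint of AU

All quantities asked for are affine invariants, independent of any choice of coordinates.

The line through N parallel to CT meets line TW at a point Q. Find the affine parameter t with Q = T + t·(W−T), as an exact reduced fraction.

t = 1/4

Assign C = (0, 0), U = (1, 0), W = (0, 1) — the answer is frame-independent, so this choice is without loss of generality.
1. N lies on line UW with UN:NW = 1:3 ⇒ N = (3/4, 1/4)
2. K is the midpoint of CU ⇒ K = (1/2, 0)
3. A lies on line CK with CA:AK = 5:2 ⇒ A = (5/14, 0)
4. T is the midpoint of AU ⇒ T = (19/28, 0)
through N parallel to CT: direction (19/28, 0); meets TW at Q = (57/112, 1/4)
Q = T + t·(W−T) with t = 1/4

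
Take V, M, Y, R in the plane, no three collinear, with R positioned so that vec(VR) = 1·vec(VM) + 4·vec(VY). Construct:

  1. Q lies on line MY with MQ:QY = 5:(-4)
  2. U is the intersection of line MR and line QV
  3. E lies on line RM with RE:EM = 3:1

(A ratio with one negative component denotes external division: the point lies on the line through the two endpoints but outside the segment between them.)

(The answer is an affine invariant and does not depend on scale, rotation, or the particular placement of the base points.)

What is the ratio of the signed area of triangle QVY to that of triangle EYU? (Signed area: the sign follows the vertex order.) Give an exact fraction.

[QVY]:[EYU] = 16/9

Set V = (0, 0), M = (1, 0), Y = (0, 1), R = (1, 4); any affine frame gives the same invariant.
1. Q lies on line MY with MQ:QY = 5:(-4) ⇒ Q = (-4, 5)
2. U is the intersection of line MR and line QV ⇒ U = (1, -5/4)
3. E lies on line RM with RE:EM = 3:1 ⇒ E = (1, 1)
2·[QVY] = 4, 2·[EYU] = 9/4
[QVY]:[EYU] = 4:9/4 = 16/9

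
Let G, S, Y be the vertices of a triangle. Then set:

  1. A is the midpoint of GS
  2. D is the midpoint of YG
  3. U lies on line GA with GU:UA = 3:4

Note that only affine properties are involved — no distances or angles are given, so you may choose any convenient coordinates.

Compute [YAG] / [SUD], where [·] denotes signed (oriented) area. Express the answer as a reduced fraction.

Choose coordinates G = (0, 0), S = (1, 0), Y = (0, 1).
1. A is the midpoint of GS ⇒ A = (1/2, 0)
2. D is the midpoint of YG ⇒ D = (0, 1/2)
3. U lies on line GA with GU:UA = 3:4 ⇒ U = (3/14, 0)
2·[YAG] = -1/2, 2·[SUD] = -11/28
[YAG]:[SUD] = -1/2:-11/28 = 14/11

[YAG]:[SUD] = 14/11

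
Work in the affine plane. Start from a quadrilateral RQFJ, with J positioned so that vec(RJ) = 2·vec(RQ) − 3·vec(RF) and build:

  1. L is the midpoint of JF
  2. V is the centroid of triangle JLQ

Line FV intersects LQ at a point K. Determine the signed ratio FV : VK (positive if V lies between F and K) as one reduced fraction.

Work in coordinates with R = (0, 0), Q = (1, 0), F = (0, 1), J = (2, -3).
1. L is the midpoint of JF ⇒ L = (1, -1)
2. V is the centroid of triangle JLQ ⇒ V = (4/3, -4/3)
line FV meets LQ at K = (1, -3/4)
V = F + t·(K−F) with t = 4/3, so FV:VK = 4/3:-1/3

FV:VK = -4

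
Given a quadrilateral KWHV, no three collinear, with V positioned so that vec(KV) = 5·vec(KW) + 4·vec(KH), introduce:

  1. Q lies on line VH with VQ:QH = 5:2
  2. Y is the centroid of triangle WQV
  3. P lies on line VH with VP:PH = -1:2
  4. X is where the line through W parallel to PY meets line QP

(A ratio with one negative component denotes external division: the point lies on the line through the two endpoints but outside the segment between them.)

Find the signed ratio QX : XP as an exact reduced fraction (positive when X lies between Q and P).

Assign K = (0, 0), W = (1, 0), H = (0, 1), V = (5, 4) — the answer is frame-independent, so this choice is without loss of generality.
1. Q lies on line VH with VQ:QH = 5:2 ⇒ Q = (10/7, 13/7)
2. Y is the centroid of triangle WQV ⇒ Y = (52/21, 41/21)
3. P lies on line VH with VP:PH = -1:2 ⇒ P = (10, 7)
4. X is where the line through W parallel to PY meets line QP ⇒ X = (165/7, 106/7)
X = Q + t·(P−Q) with t = 31/12, so QX:XP = t:(1−t) = 31/12:-19/12

QX:XP = -31/19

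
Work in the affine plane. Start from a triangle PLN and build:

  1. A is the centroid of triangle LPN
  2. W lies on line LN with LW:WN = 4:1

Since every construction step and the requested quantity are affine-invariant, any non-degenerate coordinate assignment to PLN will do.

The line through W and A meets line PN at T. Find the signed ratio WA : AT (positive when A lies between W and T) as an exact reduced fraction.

WA:AT = -2/5

Assign P = (0, 0), L = (1, 0), N = (0, 1) — the answer is frame-independent, so this choice is without loss of generality.
1. A is the centroid of triangle LPN ⇒ A = (1/3, 1/3)
2. W lies on line LN with LW:WN = 4:1 ⇒ W = (1/5, 4/5)
line WA meets PN at T = (0, 3/2)
A = W + t·(T−W) with t = -2/3, so WA:AT = -2/3:5/3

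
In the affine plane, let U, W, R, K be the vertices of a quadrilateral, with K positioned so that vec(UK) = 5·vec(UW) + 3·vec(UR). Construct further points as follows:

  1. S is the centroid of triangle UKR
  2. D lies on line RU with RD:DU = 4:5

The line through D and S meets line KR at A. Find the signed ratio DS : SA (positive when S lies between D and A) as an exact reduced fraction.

DS:SA = 1/3

Choose coordinates U = (0, 0), W = (1, 0), R = (0, 1), K = (5, 3).
1. S is the centroid of triangle UKR ⇒ S = (5/3, 4/3)
2. D lies on line RU with RD:DU = 4:5 ⇒ D = (0, 5/9)
line DS meets KR at A = (20/3, 11/3)
S = D + t·(A−D) with t = 1/4, so DS:SA = 1/4:3/4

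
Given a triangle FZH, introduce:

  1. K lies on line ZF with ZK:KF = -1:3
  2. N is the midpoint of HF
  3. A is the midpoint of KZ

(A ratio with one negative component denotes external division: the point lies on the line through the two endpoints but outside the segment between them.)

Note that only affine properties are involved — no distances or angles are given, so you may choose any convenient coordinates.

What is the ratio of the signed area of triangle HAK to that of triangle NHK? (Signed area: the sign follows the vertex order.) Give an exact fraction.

[HAK]:[NHK] = -1/3

Set F = (0, 0), Z = (1, 0), H = (0, 1); any affine frame gives the same invariant.
1. K lies on line ZF with ZK:KF = -1:3 ⇒ K = (3/2, 0)
2. N is the midpoint of HF ⇒ N = (0, 1/2)
3. A is the midpoint of KZ ⇒ A = (5/4, 0)
2·[HAK] = 1/4, 2·[NHK] = -3/4
[HAK]:[NHK] = 1/4:-3/4 = -1/3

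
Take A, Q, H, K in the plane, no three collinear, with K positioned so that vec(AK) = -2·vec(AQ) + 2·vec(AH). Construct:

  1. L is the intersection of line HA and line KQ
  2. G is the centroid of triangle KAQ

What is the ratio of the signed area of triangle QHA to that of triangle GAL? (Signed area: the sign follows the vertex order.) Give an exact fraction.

[QHA]:[GAL] = 9/2

Assign A = (0, 0), Q = (1, 0), H = (0, 1), K = (-2, 2) — the answer is frame-independent, so this choice is without loss of generality.
1. L is the intersection of line HA and line KQ ⇒ L = (0, 2/3)
2. G is the centroid of triangle KAQ ⇒ G = (-1/3, 2/3)
2·[QHA] = 1, 2·[GAL] = 2/9
[QHA]:[GAL] = 1:2/9 = 9/2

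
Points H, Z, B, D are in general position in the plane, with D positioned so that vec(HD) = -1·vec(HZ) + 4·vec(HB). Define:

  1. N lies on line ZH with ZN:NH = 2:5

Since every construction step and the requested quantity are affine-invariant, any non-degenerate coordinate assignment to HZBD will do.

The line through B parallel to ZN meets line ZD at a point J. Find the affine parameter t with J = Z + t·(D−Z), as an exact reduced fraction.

t = 1/4

Choose coordinates H = (0, 0), Z = (1, 0), B = (0, 1), D = (-1, 4).
1. N lies on line ZH with ZN:NH = 2:5 ⇒ N = (5/7, 0)
through B parallel to ZN: direction (-2/7, 0); meets ZD at J = (1/2, 1)
J = Z + t·(D−Z) with t = 1/4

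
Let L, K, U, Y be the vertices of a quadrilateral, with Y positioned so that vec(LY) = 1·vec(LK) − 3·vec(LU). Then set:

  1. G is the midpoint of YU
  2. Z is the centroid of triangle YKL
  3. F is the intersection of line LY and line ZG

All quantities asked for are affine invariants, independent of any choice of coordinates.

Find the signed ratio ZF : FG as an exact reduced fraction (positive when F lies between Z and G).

Work in coordinates with L = (0, 0), K = (1, 0), U = (0, 1), Y = (1, -3).
1. G is the midpoint of YU ⇒ G = (1/2, -1)
2. Z is the centroid of triangle YKL ⇒ Z = (2/3, -1)
3. F is the intersection of line LY and line ZG ⇒ F = (1/3, -1)
F = Z + t·(G−Z) with t = 2, so ZF:FG = t:(1−t) = 2:-1

ZF:FG = -2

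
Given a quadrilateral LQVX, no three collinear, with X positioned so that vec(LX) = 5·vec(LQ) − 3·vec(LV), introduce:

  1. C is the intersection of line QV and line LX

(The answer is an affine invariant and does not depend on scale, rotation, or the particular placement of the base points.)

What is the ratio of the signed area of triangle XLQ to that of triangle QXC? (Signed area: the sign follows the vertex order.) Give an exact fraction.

Choose coordinates L = (0, 0), Q = (1, 0), V = (0, 1), X = (5, -3).
1. C is the intersection of line QV and line LX ⇒ C = (5/2, -3/2)
2·[XLQ] = -3, 2·[QXC] = -3/2
[XLQ]:[QXC] = -3:-3/2 = 2

[XLQ]:[QXC] = 2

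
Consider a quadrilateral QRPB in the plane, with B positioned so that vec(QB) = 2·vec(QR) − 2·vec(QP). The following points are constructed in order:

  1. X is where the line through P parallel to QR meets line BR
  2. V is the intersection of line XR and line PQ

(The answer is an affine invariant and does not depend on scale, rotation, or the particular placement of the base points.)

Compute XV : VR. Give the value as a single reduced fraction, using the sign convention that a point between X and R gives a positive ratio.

XV:VR = -1/2

Work in coordinates with Q = (0, 0), R = (1, 0), P = (0, 1), B = (2, -2).
1. X is where the line through P parallel to QR meets line BR ⇒ X = (1/2, 1)
2. V is the intersection of line XR and line PQ ⇒ V = (0, 2)
V = X + t·(R−X) with t = -1, so XV:VR = t:(1−t) = -1:2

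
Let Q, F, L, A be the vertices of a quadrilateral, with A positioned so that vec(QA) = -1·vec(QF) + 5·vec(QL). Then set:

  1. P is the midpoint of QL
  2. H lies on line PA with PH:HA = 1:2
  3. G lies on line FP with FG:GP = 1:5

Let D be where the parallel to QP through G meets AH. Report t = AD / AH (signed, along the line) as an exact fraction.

t = 11/4

Work in coordinates with Q = (0, 0), F = (1, 0), L = (0, 1), A = (-1, 5).
1. P is the midpoint of QL ⇒ P = (0, 1/2)
2. H lies on line PA with PH:HA = 1:2 ⇒ H = (-1/3, 2)
3. G lies on line FP with FG:GP = 1:5 ⇒ G = (5/6, 1/12)
through G parallel to QP: direction (0, 1/2); meets AH at D = (5/6, -13/4)
D = A + t·(H−A) with t = 11/4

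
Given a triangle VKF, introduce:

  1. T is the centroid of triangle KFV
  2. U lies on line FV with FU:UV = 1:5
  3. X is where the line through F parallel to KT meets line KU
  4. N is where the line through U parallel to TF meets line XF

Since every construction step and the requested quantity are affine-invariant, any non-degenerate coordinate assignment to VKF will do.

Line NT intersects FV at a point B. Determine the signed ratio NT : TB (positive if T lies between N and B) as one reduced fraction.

NT:TB = -4/3

Assign V = (0, 0), K = (1, 0), F = (0, 1) — the answer is frame-independent, so this choice is without loss of generality.
1. T is the centroid of triangle KFV ⇒ T = (1/3, 1/3)
2. U lies on line FV with FU:UV = 1:5 ⇒ U = (0, 5/6)
3. X is where the line through F parallel to KT meets line KU ⇒ X = (-1/2, 5/4)
4. N is where the line through U parallel to TF meets line XF ⇒ N = (-1/9, 19/18)
line NT meets FV at B = (0, 7/8)
T = N + t·(B−N) with t = 4, so NT:TB = 4:-3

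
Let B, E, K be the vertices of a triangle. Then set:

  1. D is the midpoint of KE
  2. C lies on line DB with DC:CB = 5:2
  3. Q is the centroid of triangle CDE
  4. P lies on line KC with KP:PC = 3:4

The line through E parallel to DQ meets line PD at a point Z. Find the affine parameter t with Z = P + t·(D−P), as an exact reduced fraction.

t = 2

Assign B = (0, 0), E = (1, 0), K = (0, 1) — the answer is frame-independent, so this choice is without loss of generality.
1. D is the midpoint of KE ⇒ D = (1/2, 1/2)
2. C lies on line DB with DC:CB = 5:2 ⇒ C = (1/7, 1/7)
3. Q is the centroid of triangle CDE ⇒ Q = (23/42, 3/14)
4. P lies on line KC with KP:PC = 3:4 ⇒ P = (3/49, 31/49)
through E parallel to DQ: direction (1/21, -2/7); meets PD at Z = (46/49, 18/49)
Z = P + t·(D−P) with t = 2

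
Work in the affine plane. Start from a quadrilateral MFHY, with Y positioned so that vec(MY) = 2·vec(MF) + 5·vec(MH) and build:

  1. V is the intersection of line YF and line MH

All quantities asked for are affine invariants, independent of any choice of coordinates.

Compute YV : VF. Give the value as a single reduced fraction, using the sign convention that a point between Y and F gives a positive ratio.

Work in coordinates with M = (0, 0), F = (1, 0), H = (0, 1), Y = (2, 5).
1. V is the intersection of line YF and line MH ⇒ V = (0, -5)
V = Y + t·(F−Y) with t = 2, so YV:VF = t:(1−t) = 2:-1

YV:VF = -2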